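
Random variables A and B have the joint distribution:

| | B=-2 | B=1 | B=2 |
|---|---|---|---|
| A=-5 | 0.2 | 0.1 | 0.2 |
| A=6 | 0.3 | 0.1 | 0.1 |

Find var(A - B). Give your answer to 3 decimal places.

E[A] = 0.5,  E[B] = -0.2,  E[AB] = -2.3
var(A) = 30.5 − (0.5)² = 30.25;  var(B) = 3.4 − (-0.2)² = 3.36
Cov(A,B) = -2.3 − (0.5)(-0.2) = -2.2
var(A - B) = (1)²·30.25 + (-1)²·3.36 + 2·(1)·(-1)·-2.2 = 38.01

38.010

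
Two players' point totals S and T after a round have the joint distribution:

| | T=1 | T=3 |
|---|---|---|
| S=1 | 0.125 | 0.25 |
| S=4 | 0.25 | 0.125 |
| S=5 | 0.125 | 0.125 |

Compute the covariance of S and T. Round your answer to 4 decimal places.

-0.3750

E[S] = 3.125,  E[T] = 2
E[ST] = 5.875
cov(S,T) = E[ST] − E[S]E[T] = 5.875 − (3.125)(2) = -0.375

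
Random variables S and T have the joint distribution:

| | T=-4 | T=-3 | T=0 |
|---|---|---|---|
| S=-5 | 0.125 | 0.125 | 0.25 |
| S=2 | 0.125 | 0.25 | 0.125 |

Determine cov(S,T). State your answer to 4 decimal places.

-1.3125

E[S] = -1.5,  E[T] = -2.125
E[ST] = 1.875
cov(S,T) = E[ST] − E[S]E[T] = 1.875 − (-1.5)(-2.125) = -1.3125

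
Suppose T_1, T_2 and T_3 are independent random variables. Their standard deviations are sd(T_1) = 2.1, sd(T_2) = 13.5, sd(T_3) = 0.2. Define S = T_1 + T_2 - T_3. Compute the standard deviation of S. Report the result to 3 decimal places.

Var(T_1) = 4.41, Var(T_2) = 182.25, Var(T_3) = 0.04
By independence, Var(S) = (1)²Var(T_1) + (1)²Var(T_2) + (-1)²Var(T_3)
= (1)²·4.41 + (1)²·182.25 + (-1)²·0.04 = 186.7
sd(S) = √186.7 ≈ 13.664

13.664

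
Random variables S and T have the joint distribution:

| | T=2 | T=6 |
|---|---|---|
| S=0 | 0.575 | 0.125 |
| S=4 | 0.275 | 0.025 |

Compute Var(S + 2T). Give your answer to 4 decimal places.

10.2400

E[S] = 1.2,  E[T] = 2.6,  E[ST] = 2.8
Var(S) = 4.8 − (1.2)² = 3.36;  Var(T) = 8.8 − (2.6)² = 2.04
Cov(S,T) = 2.8 − (1.2)(2.6) = -0.32
Var(S + 2T) = (1)²·3.36 + (2)²·2.04 + 2·(1)·(2)·-0.32 = 10.24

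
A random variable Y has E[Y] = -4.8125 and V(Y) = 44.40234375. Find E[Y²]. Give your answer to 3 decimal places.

E[Y²] = V(Y) + (E[Y])² = 44.40234375 + (-4.8125)² = 67.5625

67.563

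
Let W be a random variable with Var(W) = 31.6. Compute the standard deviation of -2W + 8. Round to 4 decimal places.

11.2428

Var(-2W + 8) = (-2)²·31.6 = 126.4
σ(-2W + 8) = √126.4 ≈ 11.2428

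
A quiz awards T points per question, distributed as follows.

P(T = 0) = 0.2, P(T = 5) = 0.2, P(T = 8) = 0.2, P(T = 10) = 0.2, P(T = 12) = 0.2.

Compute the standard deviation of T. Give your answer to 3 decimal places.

E[T] = (0)(0.2) + (5)(0.2) + (8)(0.2) + (10)(0.2) + (12)(0.2) = 7
E[T²] = (0)²(0.2) + (5)²(0.2) + (8)²(0.2) + (10)²(0.2) + (12)²(0.2) = 66.6
V(T) = E[T²] − (E[T])² = 66.6 − (7)² = 17.6
SD(T) = √17.6 ≈ 4.195

4.195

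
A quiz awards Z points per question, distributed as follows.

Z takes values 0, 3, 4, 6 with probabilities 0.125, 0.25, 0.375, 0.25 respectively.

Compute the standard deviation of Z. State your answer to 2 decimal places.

1.79

E[Z] = (0)(0.125) + (3)(0.25) + (4)(0.375) + (6)(0.25) = 3.75
E[Z²] = (0)²(0.125) + (3)²(0.25) + (4)²(0.375) + (6)²(0.25) = 17.25
Var(Z) = E[Z²] − (E[Z])² = 17.25 − (3.75)² = 3.1875
SD(Z) = √3.1875 ≈ 1.79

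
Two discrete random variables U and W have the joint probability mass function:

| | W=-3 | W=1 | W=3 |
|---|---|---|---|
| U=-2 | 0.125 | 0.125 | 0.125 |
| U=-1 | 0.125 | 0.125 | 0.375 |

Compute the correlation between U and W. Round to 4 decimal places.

E[U] = -1.375,  E[W] = 1
E[UW] = -1.125
Cov(U,W) = E[UW] − E[U]E[W] = -1.125 − (-1.375)(1) = 0.25
Var(U) = 0.234375,  Var(W) = 6
ρ = 0.25 / √(0.234375·6) ≈ 0.2108

0.2108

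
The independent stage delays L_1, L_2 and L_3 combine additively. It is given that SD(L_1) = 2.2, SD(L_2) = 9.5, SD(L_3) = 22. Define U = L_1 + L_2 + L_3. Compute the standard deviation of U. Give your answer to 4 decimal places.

24.0643

var(L_1) = 4.84, var(L_2) = 90.25, var(L_3) = 484
By independence, var(U) = (1)²var(L_1) + (1)²var(L_2) + (1)²var(L_3)
= (1)²·4.84 + (1)²·90.25 + (1)²·484 = 579.09
SD(U) = √579.09 ≈ 24.0643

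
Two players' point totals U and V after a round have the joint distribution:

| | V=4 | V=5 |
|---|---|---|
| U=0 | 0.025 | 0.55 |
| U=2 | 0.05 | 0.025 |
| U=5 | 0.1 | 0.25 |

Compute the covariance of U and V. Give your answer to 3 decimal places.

E[U] = 1.9,  E[V] = 4.825
E[UV] = 8.9
cov(U,V) = E[UV] − E[U]E[V] = 8.9 − (1.9)(4.825) = -0.2675

-0.268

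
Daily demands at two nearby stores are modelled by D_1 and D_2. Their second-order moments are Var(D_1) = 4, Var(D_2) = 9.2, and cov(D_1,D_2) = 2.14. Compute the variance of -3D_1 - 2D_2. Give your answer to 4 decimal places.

98.4800

Var(-3D_1 - 2D_2) = (-3)²·Var(D_1) + (-2)²·Var(D_2) + 2·(-3)·(-2)·cov(D_1,D_2)
= 9·4 + 4·9.2 + 12·2.14 = 98.48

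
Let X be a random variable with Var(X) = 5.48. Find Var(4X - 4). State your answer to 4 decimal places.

Var(4X - 4) = (4)²·Var(X) = 16·5.48 = 87.68

87.6800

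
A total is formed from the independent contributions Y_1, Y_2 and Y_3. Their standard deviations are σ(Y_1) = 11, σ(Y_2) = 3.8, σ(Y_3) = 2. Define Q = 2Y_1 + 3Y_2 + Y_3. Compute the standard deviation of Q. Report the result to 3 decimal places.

24.859

Var(Y_1) = 121, Var(Y_2) = 14.44, Var(Y_3) = 4
By independence, Var(Q) = (2)²Var(Y_1) + (3)²Var(Y_2) + (1)²Var(Y_3)
= (2)²·121 + (3)²·14.44 + (1)²·4 = 617.96
σ(Q) = √617.96 ≈ 24.859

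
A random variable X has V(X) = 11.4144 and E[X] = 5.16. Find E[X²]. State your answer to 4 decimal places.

E[X²] = V(X) + (E[X])² = 11.4144 + (5.16)² = 38.04

38.0400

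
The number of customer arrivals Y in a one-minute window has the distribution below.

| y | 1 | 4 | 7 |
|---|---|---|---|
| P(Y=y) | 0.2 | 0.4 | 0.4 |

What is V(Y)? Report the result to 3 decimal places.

E[Y] = (1)(0.2) + (4)(0.4) + (7)(0.4) = 4.6
E[Y²] = (1)²(0.2) + (4)²(0.4) + (7)²(0.4) = 26.2
V(Y) = E[Y²] − (E[Y])² = 26.2 − (4.6)² = 5.04

5.040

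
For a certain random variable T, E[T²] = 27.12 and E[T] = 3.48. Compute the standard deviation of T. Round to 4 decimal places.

3.8742

Var(T) = 27.12 − (3.48)² = 15.0096
SD(T) = √15.0096 ≈ 3.8742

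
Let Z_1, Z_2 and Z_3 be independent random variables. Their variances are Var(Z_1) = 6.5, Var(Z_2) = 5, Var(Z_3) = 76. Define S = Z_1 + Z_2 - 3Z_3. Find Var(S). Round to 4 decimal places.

695.5000

By independence, Var(S) = (1)²Var(Z_1) + (1)²Var(Z_2) + (-3)²Var(Z_3)
= (1)²·6.5 + (1)²·5 + (-3)²·76 = 695.5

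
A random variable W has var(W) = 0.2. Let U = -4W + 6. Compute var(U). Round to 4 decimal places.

var(-4W + 6) = (-4)²·var(W) = 16·0.2 = 3.2

3.2000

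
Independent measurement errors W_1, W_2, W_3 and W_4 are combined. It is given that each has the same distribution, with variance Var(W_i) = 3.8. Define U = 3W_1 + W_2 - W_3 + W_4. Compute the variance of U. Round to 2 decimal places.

45.60

By independence, Var(U) = (3)²Var(W_1) + (1)²Var(W_2) + (-1)²Var(W_3) + (1)²Var(W_4)
= (3)²·3.8 + (1)²·3.8 + (-1)²·3.8 + (1)²·3.8 = 45.6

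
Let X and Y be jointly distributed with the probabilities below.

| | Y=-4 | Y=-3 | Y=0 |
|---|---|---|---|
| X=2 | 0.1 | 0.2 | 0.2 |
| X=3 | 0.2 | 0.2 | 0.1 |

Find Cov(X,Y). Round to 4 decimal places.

-0.2000

E[X] = 2.5,  E[Y] = -2.4
E[XY] = -6.2
Cov(X,Y) = E[XY] − E[X]E[Y] = -6.2 − (2.5)(-2.4) = -0.2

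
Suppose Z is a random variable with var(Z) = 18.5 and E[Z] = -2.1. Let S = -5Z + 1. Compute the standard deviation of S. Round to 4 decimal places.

var(-5Z + 1) = (-5)²·18.5 = 462.5
SD(S) = √462.5 ≈ 21.5058

21.5058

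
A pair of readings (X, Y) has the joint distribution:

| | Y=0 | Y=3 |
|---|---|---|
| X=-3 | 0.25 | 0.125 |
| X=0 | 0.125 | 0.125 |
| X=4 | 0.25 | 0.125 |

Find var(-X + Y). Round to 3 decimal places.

11.438

E[X] = 0.375,  E[Y] = 1.125,  E[XY] = 0.375
var(X) = 9.375 − (0.375)² = 9.234375;  var(Y) = 3.375 − (1.125)² = 2.109375
Cov(X,Y) = 0.375 − (0.375)(1.125) = -0.046875
var(-X + Y) = (-1)²·9.234375 + (1)²·2.109375 + 2·(-1)·(1)·-0.046875 = 11.4375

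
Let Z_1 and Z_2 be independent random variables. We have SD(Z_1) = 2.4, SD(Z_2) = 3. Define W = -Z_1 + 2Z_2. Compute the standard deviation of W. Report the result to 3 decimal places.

6.462

Var(Z_1) = 5.76, Var(Z_2) = 9
By independence, Var(W) = (-1)²Var(Z_1) + (2)²Var(Z_2)
= (-1)²·5.76 + (2)²·9 = 41.76
SD(W) = √41.76 ≈ 6.462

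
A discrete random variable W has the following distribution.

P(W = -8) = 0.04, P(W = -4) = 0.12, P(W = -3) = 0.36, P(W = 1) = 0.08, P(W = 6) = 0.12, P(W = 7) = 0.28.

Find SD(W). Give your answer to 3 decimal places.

E[W] = (-8)(0.04) + (-4)(0.12) + (-3)(0.36) + (1)(0.08) + (6)(0.12) + (7)(0.28) = 0.88
E[W²] = (-8)²(0.04) + (-4)²(0.12) + (-3)²(0.36) + (1)²(0.08) + (6)²(0.12) + (7)²(0.28) = 25.84
V(W) = E[W²] − (E[W])² = 25.84 − (0.88)² = 25.0656
SD(W) = √25.0656 ≈ 5.007

5.007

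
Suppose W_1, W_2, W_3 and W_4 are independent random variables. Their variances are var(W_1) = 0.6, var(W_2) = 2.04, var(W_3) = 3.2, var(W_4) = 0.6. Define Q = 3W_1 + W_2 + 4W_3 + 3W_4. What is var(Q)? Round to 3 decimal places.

By independence, var(Q) = (3)²var(W_1) + (1)²var(W_2) + (4)²var(W_3) + (3)²var(W_4)
= (3)²·0.6 + (1)²·2.04 + (4)²·3.2 + (3)²·0.6 = 64.04

64.040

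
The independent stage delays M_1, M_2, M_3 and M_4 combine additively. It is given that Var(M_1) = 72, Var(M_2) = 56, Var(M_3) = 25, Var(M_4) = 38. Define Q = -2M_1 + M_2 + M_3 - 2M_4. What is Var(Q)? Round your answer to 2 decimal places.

521.00

By independence, Var(Q) = (-2)²Var(M_1) + (1)²Var(M_2) + (1)²Var(M_3) + (-2)²Var(M_4)
= (-2)²·72 + (1)²·56 + (1)²·25 + (-2)²·38 = 521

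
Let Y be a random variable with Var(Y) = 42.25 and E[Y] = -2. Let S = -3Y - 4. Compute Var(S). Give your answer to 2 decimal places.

380.25

Var(-3Y - 4) = (-3)²·Var(Y) = 9·42.25 = 380.25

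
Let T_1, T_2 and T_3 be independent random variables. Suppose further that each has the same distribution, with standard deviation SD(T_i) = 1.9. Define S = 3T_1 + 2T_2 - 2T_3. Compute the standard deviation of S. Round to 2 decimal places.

var(T_i) = (1.9)² = 3.61
By independence, var(S) = (3)²var(T_1) + (2)²var(T_2) + (-2)²var(T_3)
= (3)²·3.61 + (2)²·3.61 + (-2)²·3.61 = 61.37
SD(S) = √61.37 ≈ 7.83

7.83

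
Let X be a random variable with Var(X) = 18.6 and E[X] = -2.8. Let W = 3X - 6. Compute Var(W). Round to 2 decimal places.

Var(3X - 6) = (3)²·Var(X) = 9·18.6 = 167.4

167.40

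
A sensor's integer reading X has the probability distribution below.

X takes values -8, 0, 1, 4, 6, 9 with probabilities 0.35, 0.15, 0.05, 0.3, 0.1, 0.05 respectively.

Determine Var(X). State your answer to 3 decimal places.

34.650

E[X] = (-8)(0.35) + (0)(0.15) + (1)(0.05) + (4)(0.3) + (6)(0.1) + (9)(0.05) = -0.5
E[X²] = (-8)²(0.35) + (0)²(0.15) + (1)²(0.05) + (4)²(0.3) + (6)²(0.1) + (9)²(0.05) = 34.9
Var(X) = E[X²] − (E[X])² = 34.9 − (-0.5)² = 34.65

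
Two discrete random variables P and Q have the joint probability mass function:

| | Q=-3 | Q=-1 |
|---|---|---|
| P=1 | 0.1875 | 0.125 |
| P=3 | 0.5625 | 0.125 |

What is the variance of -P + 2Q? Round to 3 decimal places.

4.609

E[P] = 2.375,  E[Q] = -2.5,  E[PQ] = -6.125
var(P) = 6.5 − (2.375)² = 0.859375;  var(Q) = 7 − (-2.5)² = 0.75
Cov(P,Q) = -6.125 − (2.375)(-2.5) = -0.1875
var(-P + 2Q) = (-1)²·0.859375 + (2)²·0.75 + 2·(-1)·(2)·-0.1875 = 4.609375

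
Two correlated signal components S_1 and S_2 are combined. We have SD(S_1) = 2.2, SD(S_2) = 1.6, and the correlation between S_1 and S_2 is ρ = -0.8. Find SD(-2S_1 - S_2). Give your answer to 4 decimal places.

var(S_1) = (2.2)² = 4.84;  var(S_2) = (1.6)² = 2.56
cov(S_1,S_2) = ρ·SD(S_1)·SD(S_2) = -0.8·2.2·1.6 = -2.816
var(-2S_1 - S_2) = (-2)²·var(S_1) + (-1)²·var(S_2) + 2·(-2)·(-1)·cov(S_1,S_2)
= 4·4.84 + 1·2.56 + 4·-2.816 = 10.656
SD(-2S_1 - S_2) = √10.656 ≈ 3.2644

3.2644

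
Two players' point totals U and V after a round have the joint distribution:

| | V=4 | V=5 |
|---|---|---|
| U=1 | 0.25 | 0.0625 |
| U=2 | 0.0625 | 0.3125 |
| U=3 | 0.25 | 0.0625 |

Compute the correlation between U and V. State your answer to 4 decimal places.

0.0000

E[U] = 2,  E[V] = 4.4375
E[UV] = 8.875
Cov(U,V) = E[UV] − E[U]E[V] = 8.875 − (2)(4.4375) = 0
Var(U) = 0.625,  Var(V) = 0.24609375
ρ = 0 / √(0.625·0.24609375) ≈ 0.0000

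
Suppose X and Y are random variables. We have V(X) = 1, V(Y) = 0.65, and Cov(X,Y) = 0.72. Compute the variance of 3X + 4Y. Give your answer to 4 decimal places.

V(3X + 4Y) = (3)²·V(X) + (4)²·V(Y) + 2·(3)·(4)·Cov(X,Y)
= 9·1 + 16·0.65 + 24·0.72 = 36.68

36.6800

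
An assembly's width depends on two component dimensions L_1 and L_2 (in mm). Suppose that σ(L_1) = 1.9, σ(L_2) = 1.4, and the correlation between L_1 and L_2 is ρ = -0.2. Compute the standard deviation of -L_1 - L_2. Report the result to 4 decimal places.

var(L_1) = (1.9)² = 3.61;  var(L_2) = (1.4)² = 1.96
cov(L_1,L_2) = ρ·σ(L_1)·σ(L_2) = -0.2·1.9·1.4 = -0.532
var(-L_1 - L_2) = (-1)²·var(L_1) + (-1)²·var(L_2) + 2·(-1)·(-1)·cov(L_1,L_2)
= 1·3.61 + 1·1.96 + 2·-0.532 = 4.506
σ(-L_1 - L_2) = √4.506 ≈ 2.1227

2.1227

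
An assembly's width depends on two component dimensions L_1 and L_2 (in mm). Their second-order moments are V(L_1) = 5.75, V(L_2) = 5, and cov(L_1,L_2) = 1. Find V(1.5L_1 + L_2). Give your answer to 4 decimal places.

V(1.5L_1 + L_2) = (1.5)²·V(L_1) + (1)²·V(L_2) + 2·(1.5)·(1)·cov(L_1,L_2)
= 2.25·5.75 + 1·5 + 3·1 = 20.9375

20.9375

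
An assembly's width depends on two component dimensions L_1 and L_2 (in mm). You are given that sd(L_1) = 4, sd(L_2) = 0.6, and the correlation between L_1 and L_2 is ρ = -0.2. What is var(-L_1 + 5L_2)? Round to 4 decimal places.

29.8000

var(L_1) = (4)² = 16;  var(L_2) = (0.6)² = 0.36
Cov(L_1,L_2) = ρ·sd(L_1)·sd(L_2) = -0.2·4·0.6 = -0.48
var(-L_1 + 5L_2) = (-1)²·var(L_1) + (5)²·var(L_2) + 2·(-1)·(5)·Cov(L_1,L_2)
= 1·16 + 25·0.36 + -10·-0.48 = 29.8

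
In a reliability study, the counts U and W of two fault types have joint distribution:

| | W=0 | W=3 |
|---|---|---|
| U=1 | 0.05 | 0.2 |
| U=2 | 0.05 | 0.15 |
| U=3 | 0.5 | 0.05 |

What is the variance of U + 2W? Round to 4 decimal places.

6.1100

E[U] = 2.3,  E[W] = 1.2,  E[UW] = 1.95
V(U) = 6 − (2.3)² = 0.71;  V(W) = 3.6 − (1.2)² = 2.16
Cov(U,W) = 1.95 − (2.3)(1.2) = -0.81
V(U + 2W) = (1)²·0.71 + (2)²·2.16 + 2·(1)·(2)·-0.81 = 6.11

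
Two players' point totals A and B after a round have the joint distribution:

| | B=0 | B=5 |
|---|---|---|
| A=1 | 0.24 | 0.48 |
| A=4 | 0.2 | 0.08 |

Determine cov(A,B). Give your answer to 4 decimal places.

-1.1520

E[A] = 1.84,  E[B] = 2.8
E[AB] = 4
cov(A,B) = E[AB] − E[A]E[B] = 4 − (1.84)(2.8) = -1.152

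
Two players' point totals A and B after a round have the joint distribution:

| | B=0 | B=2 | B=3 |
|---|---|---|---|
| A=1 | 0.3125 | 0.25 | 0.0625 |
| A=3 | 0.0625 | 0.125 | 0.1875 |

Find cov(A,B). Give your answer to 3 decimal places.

E[A] = 1.75,  E[B] = 1.5
E[AB] = 3.125
cov(A,B) = E[AB] − E[A]E[B] = 3.125 − (1.75)(1.5) = 0.5

0.500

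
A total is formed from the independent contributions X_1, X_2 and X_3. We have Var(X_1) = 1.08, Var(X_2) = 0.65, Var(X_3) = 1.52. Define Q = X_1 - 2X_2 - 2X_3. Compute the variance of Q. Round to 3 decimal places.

9.760

By independence, Var(Q) = (1)²Var(X_1) + (-2)²Var(X_2) + (-2)²Var(X_3)
= (1)²·1.08 + (-2)²·0.65 + (-2)²·1.52 = 9.76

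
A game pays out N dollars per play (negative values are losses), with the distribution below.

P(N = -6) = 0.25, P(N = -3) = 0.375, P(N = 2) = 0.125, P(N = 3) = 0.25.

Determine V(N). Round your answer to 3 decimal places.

E[N] = (-6)(0.25) + (-3)(0.375) + (2)(0.125) + (3)(0.25) = -1.625
E[N²] = (-6)²(0.25) + (-3)²(0.375) + (2)²(0.125) + (3)²(0.25) = 15.125
V(N) = E[N²] − (E[N])² = 15.125 − (-1.625)² = 12.484375

12.484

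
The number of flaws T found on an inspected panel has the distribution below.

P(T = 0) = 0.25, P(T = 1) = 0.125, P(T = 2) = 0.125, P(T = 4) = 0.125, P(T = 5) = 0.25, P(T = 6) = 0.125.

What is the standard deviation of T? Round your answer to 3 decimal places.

2.260

E[T] = (0)(0.25) + (1)(0.125) + (2)(0.125) + (4)(0.125) + (5)(0.25) + (6)(0.125) = 2.875
E[T²] = (0)²(0.25) + (1)²(0.125) + (2)²(0.125) + (4)²(0.125) + (5)²(0.25) + (6)²(0.125) = 13.375
Var(T) = E[T²] − (E[T])² = 13.375 − (2.875)² = 5.109375
σ(T) = √5.109375 ≈ 2.260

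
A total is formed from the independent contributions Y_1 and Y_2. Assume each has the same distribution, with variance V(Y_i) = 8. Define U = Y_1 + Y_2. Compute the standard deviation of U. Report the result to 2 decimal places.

By independence, V(U) = (1)²V(Y_1) + (1)²V(Y_2)
= (1)²·8 + (1)²·8 = 16
SD(U) = √16 ≈ 4.00

4.00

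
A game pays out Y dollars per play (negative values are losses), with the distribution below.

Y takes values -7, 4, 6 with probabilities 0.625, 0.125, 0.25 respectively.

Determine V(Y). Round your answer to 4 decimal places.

E[Y] = (-7)(0.625) + (4)(0.125) + (6)(0.25) = -2.375
E[Y²] = (-7)²(0.625) + (4)²(0.125) + (6)²(0.25) = 41.625
V(Y) = E[Y²] − (E[Y])² = 41.625 − (-2.375)² = 35.984375

35.9844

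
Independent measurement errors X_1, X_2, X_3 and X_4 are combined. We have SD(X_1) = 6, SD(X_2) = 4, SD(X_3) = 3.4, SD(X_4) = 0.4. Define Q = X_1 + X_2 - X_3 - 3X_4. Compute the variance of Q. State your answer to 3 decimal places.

Var(X_1) = 36, Var(X_2) = 16, Var(X_3) = 11.56, Var(X_4) = 0.16
By independence, Var(Q) = (1)²Var(X_1) + (1)²Var(X_2) + (-1)²Var(X_3) + (-3)²Var(X_4)
= (1)²·36 + (1)²·16 + (-1)²·11.56 + (-3)²·0.16 = 65

65.000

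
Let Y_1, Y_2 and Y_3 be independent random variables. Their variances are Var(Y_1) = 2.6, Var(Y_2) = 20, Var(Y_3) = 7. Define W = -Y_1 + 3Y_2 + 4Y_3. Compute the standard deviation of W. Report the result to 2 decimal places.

By independence, Var(W) = (-1)²Var(Y_1) + (3)²Var(Y_2) + (4)²Var(Y_3)
= (-1)²·2.6 + (3)²·20 + (4)²·7 = 294.6
SD(W) = √294.6 ≈ 17.16

17.16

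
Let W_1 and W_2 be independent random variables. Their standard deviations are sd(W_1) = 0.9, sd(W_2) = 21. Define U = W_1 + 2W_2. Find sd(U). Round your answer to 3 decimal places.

42.010

Var(W_1) = 0.81, Var(W_2) = 441
By independence, Var(U) = (1)²Var(W_1) + (2)²Var(W_2)
= (1)²·0.81 + (2)²·441 = 1764.81
sd(U) = √1764.81 ≈ 42.010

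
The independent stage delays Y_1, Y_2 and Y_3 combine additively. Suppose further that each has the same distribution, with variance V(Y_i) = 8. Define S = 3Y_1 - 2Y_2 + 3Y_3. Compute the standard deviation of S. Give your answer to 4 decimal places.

By independence, V(S) = (3)²V(Y_1) + (-2)²V(Y_2) + (3)²V(Y_3)
= (3)²·8 + (-2)²·8 + (3)²·8 = 176
σ(S) = √176 ≈ 13.2665

13.2665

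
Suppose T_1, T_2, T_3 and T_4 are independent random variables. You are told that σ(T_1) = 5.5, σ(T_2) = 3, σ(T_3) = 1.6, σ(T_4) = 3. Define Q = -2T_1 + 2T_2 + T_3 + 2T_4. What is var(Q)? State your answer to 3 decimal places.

195.560

var(T_1) = 30.25, var(T_2) = 9, var(T_3) = 2.56, var(T_4) = 9
By independence, var(Q) = (-2)²var(T_1) + (2)²var(T_2) + (1)²var(T_3) + (2)²var(T_4)
= (-2)²·30.25 + (2)²·9 + (1)²·2.56 + (2)²·9 = 195.56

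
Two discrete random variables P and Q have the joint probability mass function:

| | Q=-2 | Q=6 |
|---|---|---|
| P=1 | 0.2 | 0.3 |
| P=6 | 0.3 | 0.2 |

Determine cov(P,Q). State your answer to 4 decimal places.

E[P] = 3.5,  E[Q] = 2
E[PQ] = 5
cov(P,Q) = E[PQ] − E[P]E[Q] = 5 − (3.5)(2) = -2

-2.0000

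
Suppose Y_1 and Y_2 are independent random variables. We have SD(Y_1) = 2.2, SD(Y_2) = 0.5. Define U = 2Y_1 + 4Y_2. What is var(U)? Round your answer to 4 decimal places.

23.3600

var(Y_1) = 4.84, var(Y_2) = 0.25
By independence, var(U) = (2)²var(Y_1) + (4)²var(Y_2)
= (2)²·4.84 + (4)²·0.25 = 23.36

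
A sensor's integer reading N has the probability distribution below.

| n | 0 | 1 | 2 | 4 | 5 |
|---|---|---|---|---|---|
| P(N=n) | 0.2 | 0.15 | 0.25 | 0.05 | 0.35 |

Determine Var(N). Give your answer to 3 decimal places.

3.940

E[N] = (0)(0.2) + (1)(0.15) + (2)(0.25) + (4)(0.05) + (5)(0.35) = 2.6
E[N²] = (0)²(0.2) + (1)²(0.15) + (2)²(0.25) + (4)²(0.05) + (5)²(0.35) = 10.7
Var(N) = E[N²] − (E[N])² = 10.7 − (2.6)² = 3.94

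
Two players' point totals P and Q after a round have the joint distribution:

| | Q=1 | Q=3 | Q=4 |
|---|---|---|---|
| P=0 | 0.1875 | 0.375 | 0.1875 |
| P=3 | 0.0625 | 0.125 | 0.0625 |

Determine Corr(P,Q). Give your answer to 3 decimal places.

E[P] = 0.75,  E[Q] = 2.75
E[PQ] = 2.0625
cov(P,Q) = E[PQ] − E[P]E[Q] = 2.0625 − (0.75)(2.75) = 0
Var(P) = 1.6875,  Var(Q) = 1.1875
ρ = 0 / √(1.6875·1.1875) ≈ 0.000

0.000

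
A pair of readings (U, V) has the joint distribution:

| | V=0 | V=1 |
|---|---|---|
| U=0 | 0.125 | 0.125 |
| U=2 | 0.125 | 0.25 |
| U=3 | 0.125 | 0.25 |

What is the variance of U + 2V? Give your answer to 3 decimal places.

2.609

E[U] = 1.875,  E[V] = 0.625,  E[UV] = 1.25
Var(U) = 4.875 − (1.875)² = 1.359375;  Var(V) = 0.625 − (0.625)² = 0.234375
cov(U,V) = 1.25 − (1.875)(0.625) = 0.078125
Var(U + 2V) = (1)²·1.359375 + (2)²·0.234375 + 2·(1)·(2)·0.078125 = 2.609375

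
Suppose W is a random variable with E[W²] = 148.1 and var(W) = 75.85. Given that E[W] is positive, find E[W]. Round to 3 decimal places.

8.500

(E[W])² = E[W²] − var(W) = 148.1 − 75.85 = 72.25
E[W] = √72.25 = 8.5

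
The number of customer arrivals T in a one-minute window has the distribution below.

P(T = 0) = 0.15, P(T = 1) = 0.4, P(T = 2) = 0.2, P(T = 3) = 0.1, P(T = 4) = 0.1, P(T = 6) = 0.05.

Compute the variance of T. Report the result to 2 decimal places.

E[T] = (0)(0.15) + (1)(0.4) + (2)(0.2) + (3)(0.1) + (4)(0.1) + (6)(0.05) = 1.8
E[T²] = (0)²(0.15) + (1)²(0.4) + (2)²(0.2) + (3)²(0.1) + (4)²(0.1) + (6)²(0.05) = 5.5
Var(T) = E[T²] − (E[T])² = 5.5 − (1.8)² = 2.26

2.26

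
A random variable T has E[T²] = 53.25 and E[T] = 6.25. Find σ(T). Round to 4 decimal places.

3.7666

var(T) = 53.25 − (6.25)² = 14.1875
σ(T) = √14.1875 ≈ 3.7666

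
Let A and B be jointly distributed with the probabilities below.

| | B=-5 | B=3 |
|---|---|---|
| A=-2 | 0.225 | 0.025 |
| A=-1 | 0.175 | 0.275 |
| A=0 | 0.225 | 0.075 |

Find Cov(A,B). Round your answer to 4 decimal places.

E[A] = -0.95,  E[B] = -2
E[AB] = 2.15
Cov(A,B) = E[AB] − E[A]E[B] = 2.15 − (-0.95)(-2) = 0.25

0.2500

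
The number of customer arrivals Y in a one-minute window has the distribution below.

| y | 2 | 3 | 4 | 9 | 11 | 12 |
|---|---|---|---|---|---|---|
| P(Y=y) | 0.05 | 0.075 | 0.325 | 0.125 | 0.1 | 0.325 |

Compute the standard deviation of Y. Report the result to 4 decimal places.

E[Y] = (2)(0.05) + (3)(0.075) + (4)(0.325) + (9)(0.125) + (11)(0.1) + (12)(0.325) = 7.75
E[Y²] = (2)²(0.05) + (3)²(0.075) + (4)²(0.325) + (9)²(0.125) + (11)²(0.1) + (12)²(0.325) = 75.1
Var(Y) = E[Y²] − (E[Y])² = 75.1 − (7.75)² = 15.0375
σ(Y) = √15.0375 ≈ 3.8778

3.8778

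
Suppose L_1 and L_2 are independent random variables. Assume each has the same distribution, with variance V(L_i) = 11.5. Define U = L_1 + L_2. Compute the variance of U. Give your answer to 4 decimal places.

23.0000

By independence, V(U) = (1)²V(L_1) + (1)²V(L_2)
= (1)²·11.5 + (1)²·11.5 = 23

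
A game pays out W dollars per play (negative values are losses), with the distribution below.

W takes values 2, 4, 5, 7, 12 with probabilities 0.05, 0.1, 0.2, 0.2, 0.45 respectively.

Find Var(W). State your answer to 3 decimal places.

E[W] = (2)(0.05) + (4)(0.1) + (5)(0.2) + (7)(0.2) + (12)(0.45) = 8.3
E[W²] = (2)²(0.05) + (4)²(0.1) + (5)²(0.2) + (7)²(0.2) + (12)²(0.45) = 81.4
Var(W) = E[W²] − (E[W])² = 81.4 − (8.3)² = 12.51

12.510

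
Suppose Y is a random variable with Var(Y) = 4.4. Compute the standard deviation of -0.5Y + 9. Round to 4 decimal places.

Var(-0.5Y + 9) = (-0.5)²·4.4 = 1.1
σ(-0.5Y + 9) = √1.1 ≈ 1.0488

1.0488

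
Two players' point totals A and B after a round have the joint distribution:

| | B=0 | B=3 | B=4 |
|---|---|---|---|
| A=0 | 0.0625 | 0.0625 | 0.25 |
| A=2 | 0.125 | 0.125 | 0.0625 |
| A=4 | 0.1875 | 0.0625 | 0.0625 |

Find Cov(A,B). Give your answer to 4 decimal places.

-1.2188

E[A] = 1.875,  E[B] = 2.25
E[AB] = 3
Cov(A,B) = E[AB] − E[A]E[B] = 3 − (1.875)(2.25) = -1.21875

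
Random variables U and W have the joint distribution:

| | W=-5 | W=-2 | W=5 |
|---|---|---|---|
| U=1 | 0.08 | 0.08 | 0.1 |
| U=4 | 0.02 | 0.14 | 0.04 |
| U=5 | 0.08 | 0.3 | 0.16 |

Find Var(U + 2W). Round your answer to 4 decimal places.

E[U] = 3.76,  E[W] = -0.44,  E[UW] = -1.78
Var(U) = 16.96 − (3.76)² = 2.8224;  Var(W) = 14.08 − (-0.44)² = 13.8864
Cov(U,W) = -1.78 − (3.76)(-0.44) = -0.1256
Var(U + 2W) = (1)²·2.8224 + (2)²·13.8864 + 2·(1)·(2)·-0.1256 = 57.8656

57.8656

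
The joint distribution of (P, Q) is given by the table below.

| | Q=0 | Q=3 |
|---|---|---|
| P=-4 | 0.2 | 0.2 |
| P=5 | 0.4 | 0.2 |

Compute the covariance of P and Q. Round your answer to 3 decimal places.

E[P] = 1.4,  E[Q] = 1.2
E[PQ] = 0.6
Cov(P,Q) = E[PQ] − E[P]E[Q] = 0.6 − (1.4)(1.2) = -1.08

-1.080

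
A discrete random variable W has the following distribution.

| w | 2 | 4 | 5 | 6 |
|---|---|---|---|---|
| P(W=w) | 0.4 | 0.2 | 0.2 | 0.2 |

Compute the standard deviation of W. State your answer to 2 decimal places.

E[W] = (2)(0.4) + (4)(0.2) + (5)(0.2) + (6)(0.2) = 3.8
E[W²] = (2)²(0.4) + (4)²(0.2) + (5)²(0.2) + (6)²(0.2) = 17
V(W) = E[W²] − (E[W])² = 17 − (3.8)² = 2.56
σ(W) = √2.56 ≈ 1.60

1.60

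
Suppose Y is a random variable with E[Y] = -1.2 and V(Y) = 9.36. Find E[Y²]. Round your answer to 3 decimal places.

E[Y²] = V(Y) + (E[Y])² = 9.36 + (-1.2)² = 10.8

10.800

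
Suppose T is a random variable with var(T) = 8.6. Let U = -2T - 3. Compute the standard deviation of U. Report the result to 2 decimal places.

var(-2T - 3) = (-2)²·8.6 = 34.4
SD(U) = √34.4 ≈ 5.87

5.87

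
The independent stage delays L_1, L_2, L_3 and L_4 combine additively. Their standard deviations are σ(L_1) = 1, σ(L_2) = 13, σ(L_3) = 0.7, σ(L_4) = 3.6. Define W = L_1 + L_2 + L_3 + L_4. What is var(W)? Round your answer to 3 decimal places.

183.450

var(L_1) = 1, var(L_2) = 169, var(L_3) = 0.49, var(L_4) = 12.96
By independence, var(W) = (1)²var(L_1) + (1)²var(L_2) + (1)²var(L_3) + (1)²var(L_4)
= (1)²·1 + (1)²·169 + (1)²·0.49 + (1)²·12.96 = 183.45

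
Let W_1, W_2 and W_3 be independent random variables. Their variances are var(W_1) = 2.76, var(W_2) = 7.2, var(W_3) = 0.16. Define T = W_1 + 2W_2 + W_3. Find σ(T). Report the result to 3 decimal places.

5.632

By independence, var(T) = (1)²var(W_1) + (2)²var(W_2) + (1)²var(W_3)
= (1)²·2.76 + (2)²·7.2 + (1)²·0.16 = 31.72
σ(T) = √31.72 ≈ 5.632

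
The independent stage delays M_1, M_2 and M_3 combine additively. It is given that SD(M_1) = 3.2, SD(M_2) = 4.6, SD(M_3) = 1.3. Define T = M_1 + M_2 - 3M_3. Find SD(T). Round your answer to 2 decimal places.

Var(M_1) = 10.24, Var(M_2) = 21.16, Var(M_3) = 1.69
By independence, Var(T) = (1)²Var(M_1) + (1)²Var(M_2) + (-3)²Var(M_3)
= (1)²·10.24 + (1)²·21.16 + (-3)²·1.69 = 46.61
SD(T) = √46.61 ≈ 6.83

6.83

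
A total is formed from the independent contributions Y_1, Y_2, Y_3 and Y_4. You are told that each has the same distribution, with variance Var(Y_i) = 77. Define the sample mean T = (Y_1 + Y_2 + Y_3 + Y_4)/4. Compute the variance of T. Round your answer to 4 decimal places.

19.2500

By independence, Var(T) = (0.25)²Var(Y_1) + (0.25)²Var(Y_2) + (0.25)²Var(Y_3) + (0.25)²Var(Y_4)
= (0.25)²·77 + (0.25)²·77 + (0.25)²·77 + (0.25)²·77 = 19.25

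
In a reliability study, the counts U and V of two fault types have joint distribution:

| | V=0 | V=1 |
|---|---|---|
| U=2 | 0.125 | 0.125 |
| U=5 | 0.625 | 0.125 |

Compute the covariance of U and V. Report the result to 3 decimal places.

E[U] = 4.25,  E[V] = 0.25
E[UV] = 0.875
Cov(U,V) = E[UV] − E[U]E[V] = 0.875 − (4.25)(0.25) = -0.1875

-0.188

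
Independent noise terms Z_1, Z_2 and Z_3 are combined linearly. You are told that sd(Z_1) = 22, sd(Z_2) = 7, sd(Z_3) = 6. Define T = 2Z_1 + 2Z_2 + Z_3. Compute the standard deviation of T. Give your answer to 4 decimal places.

46.5618

V(Z_1) = 484, V(Z_2) = 49, V(Z_3) = 36
By independence, V(T) = (2)²V(Z_1) + (2)²V(Z_2) + (1)²V(Z_3)
= (2)²·484 + (2)²·49 + (1)²·36 = 2168
sd(T) = √2168 ≈ 46.5618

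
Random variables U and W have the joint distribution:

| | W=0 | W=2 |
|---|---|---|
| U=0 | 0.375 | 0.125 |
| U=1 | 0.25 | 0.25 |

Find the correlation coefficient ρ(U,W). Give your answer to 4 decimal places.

E[U] = 0.5,  E[W] = 0.75
E[UW] = 0.5
Cov(U,W) = E[UW] − E[U]E[W] = 0.5 − (0.5)(0.75) = 0.125
V(U) = 0.25,  V(W) = 0.9375
ρ = 0.125 / √(0.25·0.9375) ≈ 0.2582

0.2582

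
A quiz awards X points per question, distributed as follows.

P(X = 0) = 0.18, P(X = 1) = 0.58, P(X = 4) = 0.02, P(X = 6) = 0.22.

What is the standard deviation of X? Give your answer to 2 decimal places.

2.21

E[X] = (0)(0.18) + (1)(0.58) + (4)(0.02) + (6)(0.22) = 1.98
E[X²] = (0)²(0.18) + (1)²(0.58) + (4)²(0.02) + (6)²(0.22) = 8.82
V(X) = E[X²] − (E[X])² = 8.82 − (1.98)² = 4.8996
SD(X) = √4.8996 ≈ 2.21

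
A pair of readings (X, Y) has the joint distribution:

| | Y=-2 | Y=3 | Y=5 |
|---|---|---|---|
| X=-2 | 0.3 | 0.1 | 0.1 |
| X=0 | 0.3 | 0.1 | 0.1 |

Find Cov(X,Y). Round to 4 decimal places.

0.0000

E[X] = -1,  E[Y] = 0.4
E[XY] = -0.4
Cov(X,Y) = E[XY] − E[X]E[Y] = -0.4 − (-1)(0.4) = 0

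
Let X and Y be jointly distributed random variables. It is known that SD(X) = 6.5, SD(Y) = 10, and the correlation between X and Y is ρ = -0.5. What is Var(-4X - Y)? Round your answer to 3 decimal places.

516.000

Var(X) = (6.5)² = 42.25;  Var(Y) = (10)² = 100
Cov(X,Y) = ρ·SD(X)·SD(Y) = -0.5·6.5·10 = -32.5
Var(-4X - Y) = (-4)²·Var(X) + (-1)²·Var(Y) + 2·(-4)·(-1)·Cov(X,Y)
= 16·42.25 + 1·100 + 8·-32.5 = 516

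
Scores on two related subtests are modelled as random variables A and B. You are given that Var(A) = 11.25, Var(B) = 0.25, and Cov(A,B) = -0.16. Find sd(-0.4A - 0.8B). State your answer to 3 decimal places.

1.363

Var(-0.4A - 0.8B) = (-0.4)²·Var(A) + (-0.8)²·Var(B) + 2·(-0.4)·(-0.8)·Cov(A,B)
= 0.16·11.25 + 0.64·0.25 + 0.64·-0.16 = 1.8576
sd(-0.4A - 0.8B) = √1.8576 ≈ 1.363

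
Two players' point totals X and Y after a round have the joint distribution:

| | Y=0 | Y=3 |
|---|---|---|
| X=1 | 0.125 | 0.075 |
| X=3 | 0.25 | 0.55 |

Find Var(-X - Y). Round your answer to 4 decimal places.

3.3494

E[X] = 2.6,  E[Y] = 1.875,  E[XY] = 5.175
Var(X) = 7.4 − (2.6)² = 0.64;  Var(Y) = 5.625 − (1.875)² = 2.109375
Cov(X,Y) = 5.175 − (2.6)(1.875) = 0.3
Var(-X - Y) = (-1)²·0.64 + (-1)²·2.109375 + 2·(-1)·(-1)·0.3 = 3.349375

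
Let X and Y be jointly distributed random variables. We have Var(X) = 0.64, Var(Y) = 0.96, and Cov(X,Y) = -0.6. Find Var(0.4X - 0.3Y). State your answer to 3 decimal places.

Var(0.4X - 0.3Y) = (0.4)²·Var(X) + (-0.3)²·Var(Y) + 2·(0.4)·(-0.3)·Cov(X,Y)
= 0.16·0.64 + 0.09·0.96 + -0.24·-0.6 = 0.3328

0.333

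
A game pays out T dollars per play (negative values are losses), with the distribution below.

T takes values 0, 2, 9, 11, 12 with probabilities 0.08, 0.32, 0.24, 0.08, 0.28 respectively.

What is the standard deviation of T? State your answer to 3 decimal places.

E[T] = (0)(0.08) + (2)(0.32) + (9)(0.24) + (11)(0.08) + (12)(0.28) = 7.04
E[T²] = (0)²(0.08) + (2)²(0.32) + (9)²(0.24) + (11)²(0.08) + (12)²(0.28) = 70.72
V(T) = E[T²] − (E[T])² = 70.72 − (7.04)² = 21.1584
σ(T) = √21.1584 ≈ 4.600

4.600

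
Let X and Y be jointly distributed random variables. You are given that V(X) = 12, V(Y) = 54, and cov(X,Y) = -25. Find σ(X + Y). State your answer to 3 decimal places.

4.000

V(X + Y) = (1)²·V(X) + (1)²·V(Y) + 2·(1)·(1)·cov(X,Y)
= 1·12 + 1·54 + 2·-25 = 16
σ(X + Y) = √16 ≈ 4.000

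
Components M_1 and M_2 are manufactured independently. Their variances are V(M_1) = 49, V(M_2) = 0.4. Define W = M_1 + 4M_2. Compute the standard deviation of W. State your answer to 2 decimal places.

7.44

By independence, V(W) = (1)²V(M_1) + (4)²V(M_2)
= (1)²·49 + (4)²·0.4 = 55.4
SD(W) = √55.4 ≈ 7.44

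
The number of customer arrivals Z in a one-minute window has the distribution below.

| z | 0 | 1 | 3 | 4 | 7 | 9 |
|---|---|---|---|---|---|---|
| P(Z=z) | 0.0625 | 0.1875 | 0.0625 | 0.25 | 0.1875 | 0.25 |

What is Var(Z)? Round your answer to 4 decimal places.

9.8086

E[Z] = (0)(0.0625) + (1)(0.1875) + (3)(0.0625) + (4)(0.25) + (7)(0.1875) + (9)(0.25) = 4.9375
E[Z²] = (0)²(0.0625) + (1)²(0.1875) + (3)²(0.0625) + (4)²(0.25) + (7)²(0.1875) + (9)²(0.25) = 34.1875
Var(Z) = E[Z²] − (E[Z])² = 34.1875 − (4.9375)² = 9.80859375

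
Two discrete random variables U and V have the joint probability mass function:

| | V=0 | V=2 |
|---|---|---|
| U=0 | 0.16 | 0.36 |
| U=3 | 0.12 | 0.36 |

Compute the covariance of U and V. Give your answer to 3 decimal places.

0.086

E[U] = 1.44,  E[V] = 1.44
E[UV] = 2.16
cov(U,V) = E[UV] − E[U]E[V] = 2.16 − (1.44)(1.44) = 0.0864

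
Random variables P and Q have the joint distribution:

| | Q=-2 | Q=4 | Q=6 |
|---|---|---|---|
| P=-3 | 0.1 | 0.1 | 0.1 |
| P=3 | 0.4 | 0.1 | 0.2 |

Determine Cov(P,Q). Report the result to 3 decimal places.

E[P] = 1.2,  E[Q] = 1.6
E[PQ] = 0
Cov(P,Q) = E[PQ] − E[P]E[Q] = 0 − (1.2)(1.6) = -1.92

-1.920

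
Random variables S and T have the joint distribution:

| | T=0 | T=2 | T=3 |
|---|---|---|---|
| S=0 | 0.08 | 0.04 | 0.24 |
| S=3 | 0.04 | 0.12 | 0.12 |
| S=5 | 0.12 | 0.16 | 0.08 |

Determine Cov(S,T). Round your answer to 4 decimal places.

E[S] = 2.64,  E[T] = 1.96
E[ST] = 4.6
Cov(S,T) = E[ST] − E[S]E[T] = 4.6 − (2.64)(1.96) = -0.5744

-0.5744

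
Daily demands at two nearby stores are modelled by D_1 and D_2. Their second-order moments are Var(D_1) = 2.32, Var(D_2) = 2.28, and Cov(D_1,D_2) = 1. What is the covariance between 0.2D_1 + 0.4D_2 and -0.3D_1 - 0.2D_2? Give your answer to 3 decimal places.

-0.482

Cov(0.2D_1 + 0.4D_2, -0.3D_1 - 0.2D_2) = (0.2)(-0.3)Var(D_1) + (0.4)(-0.2)Var(D_2) + [(0.2)(-0.2) + (0.4)(-0.3)]Cov(D_1,D_2)
= -0.06·2.32 + -0.08·2.28 + -0.16·1 = -0.4816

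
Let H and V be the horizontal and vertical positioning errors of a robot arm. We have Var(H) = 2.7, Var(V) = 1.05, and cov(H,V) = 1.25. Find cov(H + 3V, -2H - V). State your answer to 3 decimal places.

-17.300

cov(H + 3V, -2H - V) = (1)(-2)Var(H) + (3)(-1)Var(V) + [(1)(-1) + (3)(-2)]cov(H,V)
= -2·2.7 + -3·1.05 + -7·1.25 = -17.3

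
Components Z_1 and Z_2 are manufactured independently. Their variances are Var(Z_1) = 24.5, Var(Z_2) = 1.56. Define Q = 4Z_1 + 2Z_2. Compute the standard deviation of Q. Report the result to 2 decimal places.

19.96

By independence, Var(Q) = (4)²Var(Z_1) + (2)²Var(Z_2)
= (4)²·24.5 + (2)²·1.56 = 398.24
σ(Q) = √398.24 ≈ 19.96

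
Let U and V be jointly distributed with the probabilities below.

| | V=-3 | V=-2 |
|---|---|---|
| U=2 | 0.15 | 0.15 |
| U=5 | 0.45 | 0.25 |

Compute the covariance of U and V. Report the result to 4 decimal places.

-0.0900

E[U] = 4.1,  E[V] = -2.6
E[UV] = -10.75
cov(U,V) = E[UV] − E[U]E[V] = -10.75 − (4.1)(-2.6) = -0.09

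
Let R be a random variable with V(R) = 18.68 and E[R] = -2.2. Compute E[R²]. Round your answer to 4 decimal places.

E[R²] = V(R) + (E[R])² = 18.68 + (-2.2)² = 23.52

23.5200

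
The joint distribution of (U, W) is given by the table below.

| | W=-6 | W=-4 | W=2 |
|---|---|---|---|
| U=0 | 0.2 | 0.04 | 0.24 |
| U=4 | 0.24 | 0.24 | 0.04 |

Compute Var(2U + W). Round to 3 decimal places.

E[U] = 2.08,  E[W] = -3.2,  E[UW] = -9.28
Var(U) = 8.32 − (2.08)² = 3.9936;  Var(W) = 21.44 − (-3.2)² = 11.2
Cov(U,W) = -9.28 − (2.08)(-3.2) = -2.624
Var(2U + W) = (2)²·3.9936 + (1)²·11.2 + 2·(2)·(1)·-2.624 = 16.6784

16.678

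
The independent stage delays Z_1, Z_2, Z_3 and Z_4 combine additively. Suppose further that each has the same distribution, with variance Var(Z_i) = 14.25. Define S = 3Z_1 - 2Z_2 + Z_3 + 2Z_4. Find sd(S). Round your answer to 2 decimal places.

By independence, Var(S) = (3)²Var(Z_1) + (-2)²Var(Z_2) + (1)²Var(Z_3) + (2)²Var(Z_4)
= (3)²·14.25 + (-2)²·14.25 + (1)²·14.25 + (2)²·14.25 = 256.5
sd(S) = √256.5 ≈ 16.02

16.02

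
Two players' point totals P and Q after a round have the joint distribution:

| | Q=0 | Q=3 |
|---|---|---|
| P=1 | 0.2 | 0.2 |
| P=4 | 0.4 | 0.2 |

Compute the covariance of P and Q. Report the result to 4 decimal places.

-0.3600

E[P] = 2.8,  E[Q] = 1.2
E[PQ] = 3
Cov(P,Q) = E[PQ] − E[P]E[Q] = 3 − (2.8)(1.2) = -0.36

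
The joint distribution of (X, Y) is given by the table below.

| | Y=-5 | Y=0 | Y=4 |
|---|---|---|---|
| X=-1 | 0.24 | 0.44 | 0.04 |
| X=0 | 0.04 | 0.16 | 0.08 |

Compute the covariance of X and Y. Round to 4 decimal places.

0.3776

E[X] = -0.72,  E[Y] = -0.92
E[XY] = 1.04
Cov(X,Y) = E[XY] − E[X]E[Y] = 1.04 − (-0.72)(-0.92) = 0.3776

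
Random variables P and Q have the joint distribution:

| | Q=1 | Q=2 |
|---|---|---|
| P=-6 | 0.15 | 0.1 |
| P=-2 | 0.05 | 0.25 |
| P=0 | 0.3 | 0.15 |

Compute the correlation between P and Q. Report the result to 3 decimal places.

-0.042

E[P] = -2.1,  E[Q] = 1.5
E[PQ] = -3.2
cov(P,Q) = E[PQ] − E[P]E[Q] = -3.2 − (-2.1)(1.5) = -0.05
var(P) = 5.79,  var(Q) = 0.25
ρ = -0.05 / √(5.79·0.25) ≈ -0.042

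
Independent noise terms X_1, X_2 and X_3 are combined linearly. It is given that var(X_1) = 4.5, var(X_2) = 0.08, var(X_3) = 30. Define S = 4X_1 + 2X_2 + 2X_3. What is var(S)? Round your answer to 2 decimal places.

By independence, var(S) = (4)²var(X_1) + (2)²var(X_2) + (2)²var(X_3)
= (4)²·4.5 + (2)²·0.08 + (2)²·30 = 192.32

192.32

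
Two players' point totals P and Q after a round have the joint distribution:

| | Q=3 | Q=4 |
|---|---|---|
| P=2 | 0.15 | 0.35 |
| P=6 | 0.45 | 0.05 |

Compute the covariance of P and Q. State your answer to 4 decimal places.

-0.6000

E[P] = 4,  E[Q] = 3.4
E[PQ] = 13
cov(P,Q) = E[PQ] − E[P]E[Q] = 13 − (4)(3.4) = -0.6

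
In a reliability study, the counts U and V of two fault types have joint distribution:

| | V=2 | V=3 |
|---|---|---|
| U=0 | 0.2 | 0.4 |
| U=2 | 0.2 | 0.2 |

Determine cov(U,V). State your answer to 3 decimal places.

-0.080

E[U] = 0.8,  E[V] = 2.6
E[UV] = 2
cov(U,V) = E[UV] − E[U]E[V] = 2 − (0.8)(2.6) = -0.08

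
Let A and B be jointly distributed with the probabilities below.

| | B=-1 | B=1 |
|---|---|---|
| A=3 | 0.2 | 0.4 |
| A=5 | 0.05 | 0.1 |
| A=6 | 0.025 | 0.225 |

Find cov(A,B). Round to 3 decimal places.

E[A] = 4.05,  E[B] = 0.45
E[AB] = 2.05
cov(A,B) = E[AB] − E[A]E[B] = 2.05 − (4.05)(0.45) = 0.2275

0.228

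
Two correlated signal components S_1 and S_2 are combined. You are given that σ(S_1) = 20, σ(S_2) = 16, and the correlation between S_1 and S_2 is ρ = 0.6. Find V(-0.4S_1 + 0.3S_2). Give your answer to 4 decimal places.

40.9600

V(S_1) = (20)² = 400;  V(S_2) = (16)² = 256
Cov(S_1,S_2) = ρ·σ(S_1)·σ(S_2) = 0.6·20·16 = 192
V(-0.4S_1 + 0.3S_2) = (-0.4)²·V(S_1) + (0.3)²·V(S_2) + 2·(-0.4)·(0.3)·Cov(S_1,S_2)
= 0.16·400 + 0.09·256 + -0.24·192 = 40.96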